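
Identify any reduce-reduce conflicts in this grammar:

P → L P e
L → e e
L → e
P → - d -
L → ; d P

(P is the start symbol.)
No reduce-reduce conflicts

Augment with P' → P and build the canonical LR(0) collection (I0 = CLOSURE({[P' → . P]}), then GOTO on every symbol after a dot until no new states appear). It has 13 states:
  I0: { [L → . ; d P], [L → . e e], [L → . e], [P → . - d -], [P → . L P e], [P' → . P] }  — shift
  I1: { [P → - . d -] }  — shift
  I2: { [L → ; . d P] }  — shift
  I3: { [L → . ; d P], [L → . e e], [L → . e], [P → . - d -], [P → . L P e], [P → L . P e] }  — shift
  I4: { [P' → P .] }  — accept
  I5: { [L → e . e], [L → e .] }  — shift, reduce
  I6: { [L → e e .] }  — reduce
  I7: { [P → L P . e] }  — shift
  I8: { [P → L P e .] }  — reduce
  I9: { [L → . ; d P], [L → . e e], [L → . e], [L → ; d . P], [P → . - d -], [P → . L P e] }  — shift
  I10: { [L → ; d P .] }  — reduce
  I11: { [P → - d . -] }  — shift
  I12: { [P → - d - .] }  — reduce

No state contains more than one complete item.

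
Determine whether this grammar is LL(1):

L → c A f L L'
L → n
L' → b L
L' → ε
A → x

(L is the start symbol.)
No. Predict set conflict for L': { 'b' }

Relevant sets:
  FOLLOW(L') = { $, 'b' }

For L:
  PREDICT(L → c A f L L') = { 'c' }
  PREDICT(L → n) = { 'n' }
For L':
  PREDICT(L' → b L) = { 'b' }
  PREDICT(L' → ε) = { $, 'b' }
A has a single production, so nothing to check there.

Conflict found: Predict set conflict for L': { 'b' }
The grammar is NOT LL(1).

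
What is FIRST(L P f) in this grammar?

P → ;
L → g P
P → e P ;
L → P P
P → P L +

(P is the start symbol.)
FIRST sets of the non-terminals involved (from the grammar, by fixed-point iteration):
  FIRST(L) = { ';', 'e', 'g' }

To compute FIRST(L P f), process the symbols left to right:
Symbol L is a non-terminal. Add FIRST(L) \ {ε} = { ';', 'e', 'g' }
L is not nullable (ε ∉ FIRST(L)), so stop here.
FIRST(L P f) = { ';', 'e', 'g' }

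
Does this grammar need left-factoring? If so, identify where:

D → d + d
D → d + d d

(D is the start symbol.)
Left-factoring is needed when two productions for the same non-terminal
share a common prefix on the right-hand side.

Productions for D:
  D → d + d
  D → d + d d

Found common prefix 'd + d' in productions for D

Answer: Yes, D has productions with common prefix 'd + d'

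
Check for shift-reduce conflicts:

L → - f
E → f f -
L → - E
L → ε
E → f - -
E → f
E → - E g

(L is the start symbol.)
A shift-reduce conflict occurs when an LR(0) state has both:
  - a complete (reduce) item [A → α .] (dot at the end), and
  - a shift item [B → β . c γ] (dot before a terminal).

Augment with L' → L and build the canonical LR(0) collection (I0 = CLOSURE({[L' → . L]}), then GOTO on every symbol after a dot until no new states appear). It has 13 states:
  I0: { [L → . - E], [L → . - f], [L → .], [L' → . L] }  — shift, reduce
  I1: { [E → . - E g], [E → . f - -], [E → . f f -], [E → . f], [L → - . E], [L → - . f] }  — shift
  I2: { [L' → L .] }  — accept
  I3: { [E → - . E g], [E → . - E g], [E → . f - -], [E → . f f -], [E → . f] }  — shift
  I4: { [L → - E .] }  — reduce
  I5: { [E → f . - -], [E → f . f -], [E → f .], [L → - f .] }  — shift, 2 reduces
  I6: { [E → f - . -] }  — shift
  I7: { [E → f f . -] }  — shift
  I8: { [E → f f - .] }  — reduce
  I9: { [E → f - - .] }  — reduce
  I10: { [E → - E . g] }  — shift
  I11: { [E → f . - -], [E → f . f -], [E → f .] }  — shift, reduce
  I12: { [E → - E g .] }  — reduce

I0 contains reduce item [L → .] and shift items [L → . - E], [L → . - f] — shift-reduce conflict.
I5 contains reduce items [E → f .], [L → - f .] and shift items [E → f . - -], [E → f . f -] — shift-reduce conflict.
I11 contains reduce item [E → f .] and shift items [E → f . - -], [E → f . f -] — shift-reduce conflict.

Answer: Yes — I0: [L → .] vs [L → . - E]; I5: [E → f .] vs [E → f . - -]; I11: [E → f .] vs [E → f . - -]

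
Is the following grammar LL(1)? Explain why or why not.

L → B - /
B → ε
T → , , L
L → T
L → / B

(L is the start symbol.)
Yes, the grammar is LL(1).

A grammar is LL(1) if for each non-terminal N with multiple productions, the predict sets of those productions are pairwise disjoint, where PREDICT(N → α) = (FIRST(α) \ {ε}) ∪ (FOLLOW(N) if α ⇒* ε).

Relevant sets:
  FIRST(B) = { ε }
  FIRST(T) = { ',' }

For L:
  PREDICT(L → B '-' '/') = { '-' }
  PREDICT(L → T) = { ',' }
  PREDICT(L → '/' B) = { '/' }
B, T have a single production, so nothing to check there.

All predict sets are disjoint. The grammar IS LL(1).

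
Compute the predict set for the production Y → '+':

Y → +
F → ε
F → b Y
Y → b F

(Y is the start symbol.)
{ '+' }

PREDICT(Y → '+') = (FIRST(RHS) \ {ε}) ∪ (FOLLOW(Y) if ε ∈ FIRST(RHS), i.e. RHS ⇒* ε)
FIRST('+') = { '+' }
ε ∉ FIRST('+'), so FOLLOW(Y) is not added.
PREDICT(Y → '+') = { '+' }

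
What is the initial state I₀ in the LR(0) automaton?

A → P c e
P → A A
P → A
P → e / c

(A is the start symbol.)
{ [A → . P c e], [A' → . A], [P → . A A], [P → . A], [P → . e / c] }

First, augment the grammar with A' → A
I₀ = CLOSURE({ [A' → . A] }):
  [A' → . A] has the dot before A: add [A → . P c e]
  [A → . P c e] has the dot before P: add [P → . A A], [P → . A], [P → . e / c]
No further items can be added.

I₀ = { [A → . P c e], [A' → . A], [P → . A A], [P → . A], [P → . e / c] }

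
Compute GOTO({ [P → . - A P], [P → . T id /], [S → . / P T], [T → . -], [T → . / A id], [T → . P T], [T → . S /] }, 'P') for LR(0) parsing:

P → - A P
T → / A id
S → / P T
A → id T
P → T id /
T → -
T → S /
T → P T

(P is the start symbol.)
GOTO(I, 'P') = CLOSURE({ [A → αX.β] : [A → α.Xβ] ∈ I, X = 'P' })

Items with dot before 'P', with the dot advanced:
  [T → . P T] → [T → P . T]
Closure of the advanced items:
  [T → P . T] has the dot before T: add [T → . / A id], [T → . -], [T → . S /], [T → . P T]
  [T → . S /] has the dot before S: add [S → . / P T]
  [T → . P T] has the dot before P: add [P → . - A P], [P → . T id /]

GOTO = { [P → . - A P], [P → . T id /], [S → . / P T], [T → . -], [T → . / A id], [T → . P T], [T → . S /], [T → P . T] }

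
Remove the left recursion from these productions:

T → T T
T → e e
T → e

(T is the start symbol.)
T is directly left-recursive. The standard transformation for
  A → A α₁ | ... | A α_m | β₁ | ... | β_n
is
  A  → β₁ A' | ... | β_n A'
  A' → α₁ A' | ... | α_m A' | ε

T → e e becomes T → e e T'
T → e becomes T → e T'
T → T T becomes T' → T T'
Add T' → ε

Resulting grammar:
T → e e T'
T → e T'
T' → T T'
T' → ε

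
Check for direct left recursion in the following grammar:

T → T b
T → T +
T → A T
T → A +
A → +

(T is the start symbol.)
Direct left recursion occurs when N → N α for some non-terminal N (the right-hand side begins with the left-hand side itself).

T → T b: LEFT RECURSIVE (starts with T)
T → T +: LEFT RECURSIVE (starts with T)
T → A T: starts with A
T → A +: starts with A
A → +: starts with '+'

The grammar has direct left recursion on: T.

Answer: Yes, T is left-recursive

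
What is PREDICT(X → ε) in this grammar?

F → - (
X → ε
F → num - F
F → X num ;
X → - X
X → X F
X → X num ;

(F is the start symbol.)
PREDICT(X → ε) = (FIRST(RHS) \ {ε}) ∪ (FOLLOW(X) if ε ∈ FIRST(RHS), i.e. RHS ⇒* ε)
The right-hand side is ε (FIRST(ε) = { ε }), so the predict set is FOLLOW(X) = { '-', 'num' }
PREDICT(X → ε) = { '-', 'num' }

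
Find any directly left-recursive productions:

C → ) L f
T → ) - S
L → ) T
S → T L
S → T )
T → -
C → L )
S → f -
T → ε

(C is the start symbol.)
C → ) L f: starts with ')'
T → ) - S: starts with ')'
L → ) T: starts with ')'
S → T L: starts with T
S → T ): starts with T
T → -: starts with '-'
C → L ): starts with L
S → f -: starts with f
T → ε: starts with ε

No direct left recursion found.

Answer: No direct left recursion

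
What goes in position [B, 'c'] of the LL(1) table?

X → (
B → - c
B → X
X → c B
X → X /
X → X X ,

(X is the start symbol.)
To find M[B, 'c'], we find productions for B where 'c' is in the predict set (PREDICT(N → α) = (FIRST(α) \ {ε}) ∪ (FOLLOW(N) if α ⇒* ε)).

Relevant sets:
  FIRST(X) = { '(', 'c' }

B → - c: PREDICT = { '-' }
B → X: PREDICT = { '(', 'c' }
  'c' is in predict set, so this production goes in M[B, 'c']

M[B, 'c'] = B → X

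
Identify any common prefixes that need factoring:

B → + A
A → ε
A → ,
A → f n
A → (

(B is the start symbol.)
Left-factoring is needed when two productions for the same non-terminal
share a common prefix on the right-hand side.

Productions for A:
  A → ε
  A → ,
  A → f n
  A → (

No common prefixes found.

Answer: No, left-factoring is not needed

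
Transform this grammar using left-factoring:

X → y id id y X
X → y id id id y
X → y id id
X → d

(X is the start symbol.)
Left-factoring transforms A → αβ₁ | αβ₂ into A → αA' and A' → β₁ | β₂
(α is the longest common prefix among the alternatives). Repeat until
no nonterminal has two alternatives with a common prefix.

Round 1: X has alternatives sharing prefix 'y id id'. Introduce X': X → y id id X'
  Add: X' → y X
  Add: X' → id y
  Add: X' → ε

No remaining common prefixes — done.

Resulting grammar:
X → y id id X'
X' → y X
X' → id y
X' → ε
X → d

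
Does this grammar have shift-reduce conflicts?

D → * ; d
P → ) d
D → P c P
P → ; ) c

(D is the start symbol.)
No shift-reduce conflicts

A shift-reduce conflict occurs when an LR(0) state has both:
  - a complete (reduce) item [A → α .] (dot at the end), and
  - a shift item [B → β . c γ] (dot before a terminal).

Augment with D' → D and build the canonical LR(0) collection (I0 = CLOSURE({[D' → . D]}), then GOTO on every symbol after a dot until no new states appear). It has 13 states:
  I0: { [D → . * ; d], [D → . P c P], [D' → . D], [P → . ) d], [P → . ; ) c] }  — shift
  I1: { [P → ) . d] }  — shift
  I2: { [D → * . ; d] }  — shift
  I3: { [P → ; . ) c] }  — shift
  I4: { [D' → D .] }  — accept
  I5: { [D → P . c P] }  — shift
  I6: { [D → P c . P], [P → . ) d], [P → . ; ) c] }  — shift
  I7: { [D → P c P .] }  — reduce
  I8: { [P → ; ) . c] }  — shift
  I9: { [P → ; ) c .] }  — reduce
  I10: { [D → * ; . d] }  — shift
  I11: { [D → * ; d .] }  — reduce
  I12: { [P → ) d .] }  — reduce

No state contains both a complete item and a shift item.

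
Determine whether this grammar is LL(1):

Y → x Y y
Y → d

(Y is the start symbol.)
For Y:
  PREDICT(Y → x Y y) = { 'x' }
  PREDICT(Y → d) = { 'd' }

All predict sets are disjoint. The grammar IS LL(1).

Answer: Yes, the grammar is LL(1).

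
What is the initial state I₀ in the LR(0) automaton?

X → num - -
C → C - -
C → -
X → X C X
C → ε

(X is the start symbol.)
First, augment the grammar with X' → X
I₀ = CLOSURE({ [X' → . X] }):
  [X' → . X] has the dot before X: add [X → . num - -], [X → . X C X]
No further items can be added.

I₀ = { [X → . X C X], [X → . num - -], [X' → . X] }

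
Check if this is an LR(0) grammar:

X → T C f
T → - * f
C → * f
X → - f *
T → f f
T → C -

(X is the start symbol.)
Yes, the grammar is LR(0)

A grammar is LR(0) if no state in the canonical LR(0) collection has:
  - both a shift item (dot before a terminal) and a complete item (shift-reduce conflict), or
  - two or more complete items (reduce-reduce conflict; the accept item [X' → X .] counts as a complete item here).

Augment with X' → X and build the canonical LR(0) collection (I0 = CLOSURE({[X' → . X]}), then GOTO on every symbol after a dot until no new states appear). It has 16 states:
  I0: { [C → . * f], [T → . - * f], [T → . C -], [T → . f f], [X → . - f *], [X → . T C f], [X' → . X] }  — shift
  I1: { [C → * . f] }  — shift
  I2: { [T → - . * f], [X → - . f *] }  — shift
  I3: { [T → C . -] }  — shift
  I4: { [C → . * f], [X → T . C f] }  — shift
  I5: { [X' → X .] }  — accept
  I6: { [T → f . f] }  — shift
  I7: { [T → f f .] }  — reduce
  I8: { [X → T C . f] }  — shift
  I9: { [X → T C f .] }  — reduce
  I10: { [T → C - .] }  — reduce
  I11: { [T → - * . f] }  — shift
  I12: { [X → - f . *] }  — shift
  I13: { [X → - f * .] }  — reduce
  I14: { [T → - * f .] }  — reduce
  I15: { [C → * f .] }  — reduce

Every state is either a pure shift/goto state or contains exactly one complete item and nothing to shift — no conflicts. The grammar is LR(0).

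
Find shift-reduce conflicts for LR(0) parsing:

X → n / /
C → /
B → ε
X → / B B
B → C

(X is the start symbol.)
Augment with X' → X and build the canonical LR(0) collection (I0 = CLOSURE({[X' → . X]}), then GOTO on every symbol after a dot until no new states appear). It has 10 states:
  I0: { [X → . / B B], [X → . n / /], [X' → . X] }  — shift
  I1: { [B → . C], [B → .], [C → . /], [X → / . B B] }  — shift, reduce
  I2: { [X' → X .] }  — accept
  I3: { [X → n . / /] }  — shift
  I4: { [X → n / . /] }  — shift
  I5: { [X → n / / .] }  — reduce
  I6: { [C → / .] }  — reduce
  I7: { [B → . C], [B → .], [C → . /], [X → / B . B] }  — shift, reduce
  I8: { [B → C .] }  — reduce
  I9: { [X → / B B .] }  — reduce

I1 contains reduce item [B → .] and shift item [C → . /] — shift-reduce conflict.
I7 contains reduce item [B → .] and shift item [C → . /] — shift-reduce conflict.

Answer: Yes — I1: [B → .] vs [C → . /]; I7: [B → .] vs [C → . /]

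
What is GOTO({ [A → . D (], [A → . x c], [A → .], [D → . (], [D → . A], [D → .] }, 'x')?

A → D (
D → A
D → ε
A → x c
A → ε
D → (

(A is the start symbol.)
{ [A → x . c] }

GOTO(I, 'x') = CLOSURE({ [A → αX.β] : [A → α.Xβ] ∈ I, X = 'x' })

Items with dot before 'x', with the dot advanced:
  [A → . x c] → [A → x . c]
Closure adds nothing (no advanced item has the dot before a non-terminal).

GOTO = { [A → x . c] }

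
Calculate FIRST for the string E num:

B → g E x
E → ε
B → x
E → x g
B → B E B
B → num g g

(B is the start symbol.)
{ 'num', 'x' }

FIRST sets of the non-terminals involved (from the grammar, by fixed-point iteration):
  FIRST(E) = { 'x', ε }

To compute FIRST(E num), process the symbols left to right:
Symbol E is a non-terminal. Add FIRST(E) \ {ε} = { 'x' }
E is nullable (ε ∈ FIRST(E)), continue to the next symbol.
Symbol num is a terminal. Add 'num' and stop.
FIRST(E num) = { 'num', 'x' }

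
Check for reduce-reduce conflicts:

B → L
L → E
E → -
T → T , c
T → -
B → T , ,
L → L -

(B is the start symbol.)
A reduce-reduce conflict occurs when an LR(0) state has two complete items [A → α .] and [B → β .] — both call for a reduction, and with no lookahead the parser cannot choose between them.

Augment with B' → B and build the canonical LR(0) collection (I0 = CLOSURE({[B' → . B]}), then GOTO on every symbol after a dot until no new states appear). It has 10 states:
  I0: { [B → . L], [B → . T , ,], [B' → . B], [E → . -], [L → . E], [L → . L -], [T → . -], [T → . T , c] }  — shift
  I1: { [E → - .], [T → - .] }  — 2 reduces
  I2: { [B' → B .] }  — accept
  I3: { [L → E .] }  — reduce
  I4: { [B → L .], [L → L . -] }  — shift, reduce
  I5: { [B → T . , ,], [T → T . , c] }  — shift
  I6: { [B → T , . ,], [T → T , . c] }  — shift
  I7: { [B → T , , .] }  — reduce
  I8: { [T → T , c .] }  — reduce
  I9: { [L → L - .] }  — reduce

I1 contains complete items [E → - .], [T → - .] — reduce-reduce conflict.

Answer: Yes — I1: [E → - .] vs [T → - .]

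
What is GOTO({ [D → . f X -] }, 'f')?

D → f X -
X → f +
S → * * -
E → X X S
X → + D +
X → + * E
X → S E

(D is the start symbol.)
GOTO(I, 'f') = CLOSURE({ [A → αX.β] : [A → α.Xβ] ∈ I, X = 'f' })

Items with dot before 'f', with the dot advanced:
  [D → . f X -] → [D → f . X -]
Closure of the advanced items:
  [D → f . X -] has the dot before X: add [X → . f +], [X → . + D +], [X → . + * E], [X → . S E]
  [X → . S E] has the dot before S: add [S → . * * -]

GOTO = { [D → f . X -], [S → . * * -], [X → . + * E], [X → . + D +], [X → . S E], [X → . f +] }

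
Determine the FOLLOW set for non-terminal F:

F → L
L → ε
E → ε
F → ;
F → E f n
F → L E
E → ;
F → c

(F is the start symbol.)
{ $ }

F is the start symbol, so $ ∈ FOLLOW(F).
F does not occur on any right-hand side.

Taking the union: FOLLOW(F) = { $ }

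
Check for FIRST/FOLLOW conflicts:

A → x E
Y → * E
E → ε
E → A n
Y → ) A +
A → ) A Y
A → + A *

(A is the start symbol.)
A FIRST/FOLLOW conflict occurs when a non-terminal N has a nullable alternative N → β (β ⇒* ε) and another alternative N → α with FIRST(α) ∩ FOLLOW(N) ≠ ∅: on such a lookahead the parser cannot decide between expanding α and letting N vanish via β.

Nullable non-terminals: E.
FIRST sets used below: FIRST(A) = { ')', '+', 'x' }

E: nullable alternative(s) E → ε; FOLLOW(E) = { $, ')', '*', '+', 'n' }
  E → ε: FIRST \ {ε} = { } — this is the only nullable alternative, skip
  E → A n: FIRST \ {ε} = { ')', '+', 'x' } — overlaps FOLLOW(E) on { ')', '+' }: CONFLICT

A, Y have no nullable alternative, so no FIRST/FOLLOW check is needed there.

So the grammar has 1 FIRST/FOLLOW conflict (marked CONFLICT above).

Answer: Yes. E → A n with FOLLOW(E) on { ')', '+' }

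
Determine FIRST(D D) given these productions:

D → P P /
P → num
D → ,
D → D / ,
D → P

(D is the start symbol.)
FIRST sets of the non-terminals involved (from the grammar, by fixed-point iteration):
  FIRST(D) = { ',', 'num' }

To compute FIRST(D D), process the symbols left to right:
Symbol D is a non-terminal. Add FIRST(D) \ {ε} = { ',', 'num' }
D is not nullable (ε ∉ FIRST(D)), so stop here.
FIRST(D D) = { ',', 'num' }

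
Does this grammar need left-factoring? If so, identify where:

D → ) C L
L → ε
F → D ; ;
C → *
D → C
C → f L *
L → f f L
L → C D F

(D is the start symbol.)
Left-factoring is needed when two productions for the same non-terminal
share a common prefix on the right-hand side.

Productions for D:
  D → ) C L
  D → C
Productions for L:
  L → ε
  L → f f L
  L → C D F
Productions for C:
  C → *
  C → f L *

No common prefixes found.

Answer: No, left-factoring is not needed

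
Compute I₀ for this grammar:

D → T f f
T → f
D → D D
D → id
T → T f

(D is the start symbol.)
{ [D → . D D], [D → . T f f], [D → . id], [D' → . D], [T → . T f], [T → . f] }

First, augment the grammar with D' → D
I₀ = CLOSURE({ [D' → . D] }):
  [D' → . D] has the dot before D: add [D → . T f f], [D → . D D], [D → . id]
  [D → . T f f] has the dot before T: add [T → . f], [T → . T f]
No further items can be added.

I₀ = { [D → . D D], [D → . T f f], [D → . id], [D' → . D], [T → . T f], [T → . f] }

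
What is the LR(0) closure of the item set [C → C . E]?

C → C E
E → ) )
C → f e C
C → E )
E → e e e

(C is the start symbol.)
{ [C → C . E], [E → . ) )], [E → . e e e] }

To compute CLOSURE, for each item [A → α.Bβ] where B is a non-terminal, add [B → .γ] for all productions B → γ; repeat for the newly added items until nothing changes.

Start with: [C → C . E]
  [C → C . E] has the dot before E: add [E → . ) )], [E → . e e e]
No further items can be added.

CLOSURE = { [C → C . E], [E → . ) )], [E → . e e e] }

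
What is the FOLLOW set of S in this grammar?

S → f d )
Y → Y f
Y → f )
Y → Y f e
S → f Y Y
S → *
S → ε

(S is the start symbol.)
{ $ }

To compute FOLLOW(S), find every occurrence of S on a right-hand side N → α S β: add FIRST(β) \ {ε}, and if β is empty or nullable also add FOLLOW(N). Iterate to a fixed point.

S is the start symbol, so $ ∈ FOLLOW(S).
S does not occur on any right-hand side.

Taking the union: FOLLOW(S) = { $ }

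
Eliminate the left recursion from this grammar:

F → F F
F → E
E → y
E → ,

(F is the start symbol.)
F → E F'
F' → F F'
F' → ε
E → y
E → ,

F is directly left-recursive. The standard transformation for
  A → A α₁ | ... | A α_m | β₁ | ... | β_n
is
  A  → β₁ A' | ... | β_n A'
  A' → α₁ A' | ... | α_m A' | ε

F → E becomes F → E F'
F → F F becomes F' → F F'
Add F' → ε

Productions for other non-terminals are unchanged:
  E → y
  E → ,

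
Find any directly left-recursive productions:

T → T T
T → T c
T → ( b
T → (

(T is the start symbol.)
Yes, T is left-recursive

T → T T: LEFT RECURSIVE (starts with T)
T → T c: LEFT RECURSIVE (starts with T)
T → ( b: starts with '('
T → (: starts with '('

The grammar has direct left recursion on: T.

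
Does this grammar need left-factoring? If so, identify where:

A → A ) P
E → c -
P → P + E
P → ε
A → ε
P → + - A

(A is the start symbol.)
No, left-factoring is not needed

Left-factoring is needed when two productions for the same non-terminal
share a common prefix on the right-hand side.

Productions for A:
  A → A ) P
  A → ε
Productions for P:
  P → P + E
  P → ε
  P → + - A

No common prefixes found.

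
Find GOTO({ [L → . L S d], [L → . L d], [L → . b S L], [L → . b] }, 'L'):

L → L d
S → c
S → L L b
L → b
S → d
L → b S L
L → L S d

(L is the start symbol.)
GOTO(I, 'L') = CLOSURE({ [A → αX.β] : [A → α.Xβ] ∈ I, X = 'L' })

Items with dot before 'L', with the dot advanced:
  [L → . L S d] → [L → L . S d]
  [L → . L d] → [L → L . d]
Closure of the advanced items:
  [L → L . S d] has the dot before S: add [S → . c], [S → . L L b], [S → . d]
  [S → . L L b] has the dot before L: add [L → . L d], [L → . b], [L → . b S L], [L → . L S d]

GOTO = { [L → . L S d], [L → . L d], [L → . b S L], [L → . b], [L → L . S d], [L → L . d], [S → . L L b], [S → . c], [S → . d] }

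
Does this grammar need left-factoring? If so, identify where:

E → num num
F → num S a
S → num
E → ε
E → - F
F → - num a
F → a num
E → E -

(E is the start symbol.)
No, left-factoring is not needed

Left-factoring is needed when two productions for the same non-terminal
share a common prefix on the right-hand side.

Productions for E:
  E → num num
  E → ε
  E → - F
  E → E -
Productions for F:
  F → num S a
  F → - num a
  F → a num

No common prefixes found.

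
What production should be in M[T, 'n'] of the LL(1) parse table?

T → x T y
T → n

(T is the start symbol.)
To find M[T, 'n'], we find productions for T where 'n' is in the predict set (PREDICT(N → α) = (FIRST(α) \ {ε}) ∪ (FOLLOW(N) if α ⇒* ε)).

T → x T y: PREDICT = { 'x' }
T → n: PREDICT = { 'n' }
  'n' is in predict set, so this production goes in M[T, 'n']

M[T, 'n'] = T → n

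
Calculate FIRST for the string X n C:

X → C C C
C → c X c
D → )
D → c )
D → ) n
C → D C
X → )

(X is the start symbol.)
{ ')', 'c' }

FIRST sets of the non-terminals involved (from the grammar, by fixed-point iteration):
  FIRST(X) = { ')', 'c' }

To compute FIRST(X n C), process the symbols left to right:
Symbol X is a non-terminal. Add FIRST(X) \ {ε} = { ')', 'c' }
X is not nullable (ε ∉ FIRST(X)), so stop here.
FIRST(X n C) = { ')', 'c' }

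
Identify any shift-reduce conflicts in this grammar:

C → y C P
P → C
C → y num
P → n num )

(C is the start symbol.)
No shift-reduce conflicts

A shift-reduce conflict occurs when an LR(0) state has both:
  - a complete (reduce) item [A → α .] (dot at the end), and
  - a shift item [B → β . c γ] (dot before a terminal).

Augment with C' → C and build the canonical LR(0) collection (I0 = CLOSURE({[C' → . C]}), then GOTO on every symbol after a dot until no new states appear). It has 10 states:
  I0: { [C → . y C P], [C → . y num], [C' → . C] }  — shift
  I1: { [C' → C .] }  — accept
  I2: { [C → . y C P], [C → . y num], [C → y . C P], [C → y . num] }  — shift
  I3: { [C → . y C P], [C → . y num], [C → y C . P], [P → . C], [P → . n num )] }  — shift
  I4: { [C → y num .] }  — reduce
  I5: { [P → C .] }  — reduce
  I6: { [C → y C P .] }  — reduce
  I7: { [P → n . num )] }  — shift
  I8: { [P → n num . )] }  — shift
  I9: { [P → n num ) .] }  — reduce

No state contains both a complete item and a shift item.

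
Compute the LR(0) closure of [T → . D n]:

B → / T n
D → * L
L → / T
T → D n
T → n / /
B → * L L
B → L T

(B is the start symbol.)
{ [D → . * L], [T → . D n] }

To compute CLOSURE, for each item [A → α.Bβ] where B is a non-terminal, add [B → .γ] for all productions B → γ; repeat for the newly added items until nothing changes.

Start with: [T → . D n]
  [T → . D n] has the dot before D: add [D → . * L]
No further items can be added.

CLOSURE = { [D → . * L], [T → . D n] }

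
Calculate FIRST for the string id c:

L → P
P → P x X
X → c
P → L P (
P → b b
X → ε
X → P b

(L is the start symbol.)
To compute FIRST(id c), process the symbols left to right:
Symbol id is a terminal. Add 'id' and stop.
FIRST(id c) = { 'id' }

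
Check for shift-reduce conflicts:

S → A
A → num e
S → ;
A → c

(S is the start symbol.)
Augment with S' → S and build the canonical LR(0) collection (I0 = CLOSURE({[S' → . S]}), then GOTO on every symbol after a dot until no new states appear). It has 7 states:
  I0: { [A → . c], [A → . num e], [S → . ;], [S → . A], [S' → . S] }  — shift
  I1: { [S → ; .] }  — reduce
  I2: { [S → A .] }  — reduce
  I3: { [S' → S .] }  — accept
  I4: { [A → c .] }  — reduce
  I5: { [A → num . e] }  — shift
  I6: { [A → num e .] }  — reduce

No state contains both a complete item and a shift item.

Answer: No shift-reduce conflicts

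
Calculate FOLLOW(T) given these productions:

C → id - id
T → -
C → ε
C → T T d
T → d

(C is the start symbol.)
In C → T T d: T is followed by T d, add FIRST(T d) \ {ε} = { '-', 'd' }
In C → T T d: T is followed by d, add FIRST(d) \ {ε} = { 'd' }

Taking the union: FOLLOW(T) = { '-', 'd' }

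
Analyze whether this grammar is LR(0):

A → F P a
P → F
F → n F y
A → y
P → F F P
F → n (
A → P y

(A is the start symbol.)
Augment with A' → A and build the canonical LR(0) collection (I0 = CLOSURE({[A' → . A]}), then GOTO on every symbol after a dot until no new states appear). It has 14 states:
  I0: { [A → . F P a], [A → . P y], [A → . y], [A' → . A], [F → . n (], [F → . n F y], [P → . F F P], [P → . F] }  — shift
  I1: { [A' → A .] }  — accept
  I2: { [A → F . P a], [F → . n (], [F → . n F y], [P → . F F P], [P → . F], [P → F . F P], [P → F .] }  — shift, reduce
  I3: { [A → P . y] }  — shift
  I4: { [F → . n (], [F → . n F y], [F → n . (], [F → n . F y] }  — shift
  I5: { [A → y .] }  — reduce
  I6: { [F → n ( .] }  — reduce
  I7: { [F → n F . y] }  — shift
  I8: { [F → n F y .] }  — reduce
  I9: { [A → P y .] }  — reduce
  I10: { [F → . n (], [F → . n F y], [P → . F F P], [P → . F], [P → F . F P], [P → F .], [P → F F . P] }  — shift, reduce
  I11: { [A → F P . a] }  — shift
  I12: { [A → F P a .] }  — reduce
  I13: { [P → F F P .] }  — reduce

Conflict in state I2:
  Shift-reduce conflict between [P → F .] and [F → . n (]
So the grammar is NOT LR(0).

Answer: No. Shift-reduce conflict between [P → F .] and [F → . n (]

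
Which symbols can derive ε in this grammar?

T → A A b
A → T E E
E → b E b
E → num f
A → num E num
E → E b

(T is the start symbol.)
There are no ε-productions, so no non-terminal can derive ε.
No non-terminals are nullable.

Answer: None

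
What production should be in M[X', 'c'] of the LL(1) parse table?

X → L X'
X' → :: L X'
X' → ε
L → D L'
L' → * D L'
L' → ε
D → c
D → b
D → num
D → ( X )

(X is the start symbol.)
To find M[X', 'c'], we find productions for X' where 'c' is in the predict set (PREDICT(N → α) = (FIRST(α) \ {ε}) ∪ (FOLLOW(N) if α ⇒* ε)).

Relevant sets:
  FOLLOW(X') = { $, ')' }

X' → :: L X': PREDICT = { '::' }
X' → ε: PREDICT = { $, ')' }

M[X', 'c'] is empty (no production applies)

Answer: Empty (error entry)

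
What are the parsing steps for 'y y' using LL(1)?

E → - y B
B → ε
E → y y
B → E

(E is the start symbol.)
Stack is shown with the top on the left.

Stack  Input  Action
--------------------
E $    y y $  output E → y y
y y $  y y $  match 'y'
y $    y $    match 'y'
$      $      accept

The string is accepted.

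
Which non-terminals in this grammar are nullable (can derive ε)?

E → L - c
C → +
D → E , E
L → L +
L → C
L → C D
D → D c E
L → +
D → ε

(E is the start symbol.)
{ 'D' }

ε-productions: D → ε
So D is immediately nullable.
No further non-terminal can be added: every production for the remaining non-terminals contains a terminal or a non-nullable non-terminal.
Nullable = { 'D' }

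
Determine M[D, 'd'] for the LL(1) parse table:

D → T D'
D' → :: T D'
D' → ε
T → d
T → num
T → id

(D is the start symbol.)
To find M[D, 'd'], we find productions for D where 'd' is in the predict set (PREDICT(N → α) = (FIRST(α) \ {ε}) ∪ (FOLLOW(N) if α ⇒* ε)).

Relevant sets:
  FIRST(T) = { 'd', 'id', 'num' }

D → T D': PREDICT = { 'd', 'id', 'num' }
  'd' is in predict set, so this production goes in M[D, 'd']

M[D, 'd'] = D → T D'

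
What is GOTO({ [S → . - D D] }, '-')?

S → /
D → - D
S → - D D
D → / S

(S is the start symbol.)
GOTO(I, '-') = CLOSURE({ [A → αX.β] : [A → α.Xβ] ∈ I, X = '-' })

Items with dot before '-', with the dot advanced:
  [S → . - D D] → [S → - . D D]
Closure of the advanced items:
  [S → - . D D] has the dot before D: add [D → . - D], [D → . / S]

GOTO = { [D → . - D], [D → . / S], [S → - . D D] }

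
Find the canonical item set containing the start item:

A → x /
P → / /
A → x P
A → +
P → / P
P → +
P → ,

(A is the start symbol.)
{ [A → . +], [A → . x /], [A → . x P], [A' → . A] }

First, augment the grammar with A' → A
I₀ = CLOSURE({ [A' → . A] }):
  [A' → . A] has the dot before A: add [A → . x /], [A → . x P], [A → . +]
No further items can be added.

I₀ = { [A → . +], [A → . x /], [A → . x P], [A' → . A] }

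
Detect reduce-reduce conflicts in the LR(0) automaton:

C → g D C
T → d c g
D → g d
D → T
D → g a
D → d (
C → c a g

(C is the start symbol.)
No reduce-reduce conflicts

Augment with C' → C and build the canonical LR(0) collection (I0 = CLOSURE({[C' → . C]}), then GOTO on every symbol after a dot until no new states appear). It has 16 states:
  I0: { [C → . c a g], [C → . g D C], [C' → . C] }  — shift
  I1: { [C' → C .] }  — accept
  I2: { [C → c . a g] }  — shift
  I3: { [C → g . D C], [D → . T], [D → . d (], [D → . g a], [D → . g d], [T → . d c g] }  — shift
  I4: { [C → . c a g], [C → . g D C], [C → g D . C] }  — shift
  I5: { [D → T .] }  — reduce
  I6: { [D → d . (], [T → d . c g] }  — shift
  I7: { [D → g . a], [D → g . d] }  — shift
  I8: { [D → g a .] }  — reduce
  I9: { [D → g d .] }  — reduce
  I10: { [D → d ( .] }  — reduce
  I11: { [T → d c . g] }  — shift
  I12: { [T → d c g .] }  — reduce
  I13: { [C → g D C .] }  — reduce
  I14: { [C → c a . g] }  — shift
  I15: { [C → c a g .] }  — reduce

No state contains more than one complete item.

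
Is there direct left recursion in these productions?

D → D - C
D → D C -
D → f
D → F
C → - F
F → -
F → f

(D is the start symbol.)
Yes, D is left-recursive

Direct left recursion occurs when N → N α for some non-terminal N (the right-hand side begins with the left-hand side itself).

D → D - C: LEFT RECURSIVE (starts with D)
D → D C -: LEFT RECURSIVE (starts with D)
D → f: starts with f
D → F: starts with F
C → - F: starts with '-'
F → -: starts with '-'
F → f: starts with f

The grammar has direct left recursion on: D.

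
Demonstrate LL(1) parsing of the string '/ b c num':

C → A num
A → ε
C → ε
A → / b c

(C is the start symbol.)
LL(1) parsing maintains a stack (initially the start symbol over $) and the input. At each step: if the stack top is a terminal, match it against the current input token; if it is a non-terminal N, replace it with the RHS of M[N, lookahead] (the unique production whose predict set contains the lookahead).

Stack is shown with the top on the left.

Stack        Input        Action
--------------------------------
C $          / b c num $  output C → A num
A num $      / b c num $  output A → / b c
/ b c num $  / b c num $  match '/'
b c num $    b c num $    match 'b'
c num $      c num $      match 'c'
num $        num $        match 'num'
$            $            accept

The string is accepted.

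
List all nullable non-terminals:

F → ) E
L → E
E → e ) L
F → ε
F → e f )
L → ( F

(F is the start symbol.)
A non-terminal is nullable if it can derive ε (the empty string): either it has an ε-production, or it has a production whose right-hand side consists entirely of nullable non-terminals.

ε-productions: F → ε
So F is immediately nullable.
No further non-terminal can be added: every production for the remaining non-terminals contains a terminal or a non-nullable non-terminal.
Nullable = { 'F' }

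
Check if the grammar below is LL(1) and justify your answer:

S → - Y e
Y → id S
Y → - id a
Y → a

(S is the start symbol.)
A grammar is LL(1) if for each non-terminal N with multiple productions, the predict sets of those productions are pairwise disjoint, where PREDICT(N → α) = (FIRST(α) \ {ε}) ∪ (FOLLOW(N) if α ⇒* ε).

For Y:
  PREDICT(Y → id S) = { 'id' }
  PREDICT(Y → '-' id a) = { '-' }
  PREDICT(Y → a) = { 'a' }
S has a single production, so nothing to check there.

All predict sets are disjoint. The grammar IS LL(1).

Answer: Yes, the grammar is LL(1).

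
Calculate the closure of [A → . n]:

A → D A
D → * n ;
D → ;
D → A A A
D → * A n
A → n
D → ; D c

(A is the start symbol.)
{ [A → . n] }

Start with: [A → . n]
The dot precedes the terminal n, so nothing is added.

CLOSURE = { [A → . n] }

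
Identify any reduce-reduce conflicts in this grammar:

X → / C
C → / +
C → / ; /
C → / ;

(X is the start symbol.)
No reduce-reduce conflicts

A reduce-reduce conflict occurs when an LR(0) state has two complete items [A → α .] and [B → β .] — both call for a reduction, and with no lookahead the parser cannot choose between them.

Augment with X' → X and build the canonical LR(0) collection (I0 = CLOSURE({[X' → . X]}), then GOTO on every symbol after a dot until no new states appear). It has 8 states:
  I0: { [X → . / C], [X' → . X] }  — shift
  I1: { [C → . / +], [C → . / ; /], [C → . / ;], [X → / . C] }  — shift
  I2: { [X' → X .] }  — accept
  I3: { [C → / . +], [C → / . ; /], [C → / . ;] }  — shift
  I4: { [X → / C .] }  — reduce
  I5: { [C → / + .] }  — reduce
  I6: { [C → / ; . /], [C → / ; .] }  — shift, reduce
  I7: { [C → / ; / .] }  — reduce

No state contains more than one complete item.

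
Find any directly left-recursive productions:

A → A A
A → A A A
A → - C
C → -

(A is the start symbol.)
Yes, A is left-recursive

A → A A: LEFT RECURSIVE (starts with A)
A → A A A: LEFT RECURSIVE (starts with A)
A → - C: starts with '-'
C → -: starts with '-'

The grammar has direct left recursion on: A.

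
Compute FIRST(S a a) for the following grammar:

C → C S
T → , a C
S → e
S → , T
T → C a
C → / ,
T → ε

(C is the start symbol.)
FIRST sets of the non-terminals involved (from the grammar, by fixed-point iteration):
  FIRST(S) = { ',', 'e' }

To compute FIRST(S a a), process the symbols left to right:
Symbol S is a non-terminal. Add FIRST(S) \ {ε} = { ',', 'e' }
S is not nullable (ε ∉ FIRST(S)), so stop here.
FIRST(S a a) = { ',', 'e' }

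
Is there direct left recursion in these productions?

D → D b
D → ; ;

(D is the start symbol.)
Yes, D is left-recursive

Direct left recursion occurs when N → N α for some non-terminal N (the right-hand side begins with the left-hand side itself).

D → D b: LEFT RECURSIVE (starts with D)
D → ; ;: starts with ';'

The grammar has direct left recursion on: D.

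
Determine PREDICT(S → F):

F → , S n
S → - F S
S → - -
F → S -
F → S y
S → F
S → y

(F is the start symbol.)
PREDICT(S → F) = (FIRST(RHS) \ {ε}) ∪ (FOLLOW(S) if ε ∈ FIRST(RHS), i.e. RHS ⇒* ε)
FIRST(F) = { ',', '-', 'y' }
FIRST(F) = { ',', '-', 'y' }
ε ∉ FIRST(F), so FOLLOW(S) is not added.
PREDICT(S → F) = { ',', '-', 'y' }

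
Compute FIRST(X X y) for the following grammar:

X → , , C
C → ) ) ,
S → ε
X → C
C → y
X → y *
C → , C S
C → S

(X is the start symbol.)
FIRST sets of the non-terminals involved (from the grammar, by fixed-point iteration):
  FIRST(X) = { ')', ',', 'y', ε }

To compute FIRST(X X y), process the symbols left to right:
Symbol X is a non-terminal. Add FIRST(X) \ {ε} = { ')', ',', 'y' }
X is nullable (ε ∈ FIRST(X)), continue to the next symbol.
Symbol X is a non-terminal. Add FIRST(X) \ {ε} = { ')', ',', 'y' }
X is nullable (ε ∈ FIRST(X)), continue to the next symbol.
Symbol y is a terminal. Add 'y' and stop.
FIRST(X X y) = { ')', ',', 'y' }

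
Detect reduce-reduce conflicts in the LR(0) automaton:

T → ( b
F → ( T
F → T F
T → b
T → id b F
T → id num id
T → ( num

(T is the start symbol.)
A reduce-reduce conflict occurs when an LR(0) state has two complete items [A → α .] and [B → β .] — both call for a reduction, and with no lookahead the parser cannot choose between them.

Augment with T' → T and build the canonical LR(0) collection (I0 = CLOSURE({[T' → . T]}), then GOTO on every symbol after a dot until no new states appear). It has 16 states:
  I0: { [T → . ( b], [T → . ( num], [T → . b], [T → . id b F], [T → . id num id], [T' → . T] }  — shift
  I1: { [T → ( . b], [T → ( . num] }  — shift
  I2: { [T' → T .] }  — accept
  I3: { [T → b .] }  — reduce
  I4: { [T → id . b F], [T → id . num id] }  — shift
  I5: { [F → . ( T], [F → . T F], [T → . ( b], [T → . ( num], [T → . b], [T → . id b F], [T → . id num id], [T → id b . F] }  — shift
  I6: { [T → id num . id] }  — shift
  I7: { [T → id num id .] }  — reduce
  I8: { [F → ( . T], [T → ( . b], [T → ( . num], [T → . ( b], [T → . ( num], [T → . b], [T → . id b F], [T → . id num id] }  — shift
  I9: { [T → id b F .] }  — reduce
  I10: { [F → . ( T], [F → . T F], [F → T . F], [T → . ( b], [T → . ( num], [T → . b], [T → . id b F], [T → . id num id] }  — shift
  I11: { [F → T F .] }  — reduce
  I12: { [F → ( T .] }  — reduce
  I13: { [T → ( b .], [T → b .] }  — 2 reduces
  I14: { [T → ( num .] }  — reduce
  I15: { [T → ( b .] }  — reduce

I13 contains complete items [T → ( b .], [T → b .] — reduce-reduce conflict.

Answer: Yes — I13: [T → ( b .] vs [T → b .]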